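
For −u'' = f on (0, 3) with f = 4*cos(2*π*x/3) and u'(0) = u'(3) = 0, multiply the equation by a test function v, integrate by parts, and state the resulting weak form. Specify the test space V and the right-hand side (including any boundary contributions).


V = H^1(0, 3) (no boundary constraint on v; u is determined up to an additive constant); weak form: ∫_0^3 u'v' dx = ∫_0^3 (4*cos(2*π*x/3)) v dx for all v ∈ V.

Multiply both sides by a test function v and integrate from 0 to 3:
  ∫_0^3 −u''(x) v(x) dx = ∫_0^3 f(x) v(x) dx.
Integrate the LHS by parts once:
  ∫_0^3 −u'' v dx = −[u'(x) v(x)]_0^3 + ∫_0^3 u'(x) v'(x) dx.
Thus ∫_0^3 u'(x) v'(x) dx = ∫_0^3 f(x) v(x) dx + [u'(x) v(x)]_0^3.
Choose V so that boundary terms are either known or forced to vanish.
u has homogeneous Neumann: u'(0) = u'(3) = 0. So [u' v]_0^3 = 0·v(3) − 0·v(0) = 0 for any v; take V = H^1(0, 3).
Weak formulation: find u (satisfying any essential BC) such that ∫_0^3 u'(x) v'(x) dx = ∫_0^3 f v dx for all v ∈ V (homogeneous Neumann, so boundary terms vanish).
Substituting f(x) = 4*cos(2*π*x/3), the right-hand side is ∫_0^3 (4*cos(2*π*x/3)) v dx.
Compatibility check (pure Neumann): taking v ≡ 1 ∈ V gives 0 = ∫_0^3 f dx + (0) − (0), i.e. ∫_0^3 f dx must equal u'(0) − u'(3) = 0. Indeed ∫_0^3 (4*cos(2*π*x/3)) dx = 0, so the data are compatible. The solution is then unique only up to an additive constant (fix it e.g. by requiring ∫_0^3 u dx = 0).


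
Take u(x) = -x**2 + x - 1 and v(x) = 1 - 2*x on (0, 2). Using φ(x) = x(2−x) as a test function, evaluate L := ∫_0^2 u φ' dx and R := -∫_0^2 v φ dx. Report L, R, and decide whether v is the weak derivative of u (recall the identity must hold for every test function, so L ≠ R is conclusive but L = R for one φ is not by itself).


LHS = 4/3, RHS = 4/3. Yes, v = u' weakly.

u(x) = -x**2 + x - 1, classical derivative u'(x) = 1 - 2*x.
φ(x) = x(2−x), so φ'(x) = 2 - 2*x.
Note φ(0) = φ(2) = 0, so the boundary term u·φ vanishes.
LHS = ∫_0^2 u(x) φ'(x) dx = ∫_0^2 (2*x^3 - 4*x^2 + 4*x - 2) dx. Term by term:
  ∫_0^2 2*x^3 dx = 8;  ∫_0^2 -4*x^2 dx = -32/3;  ∫_0^2 4*x dx = 8;
  ∫_0^2 -2 dx = -4.
Sum: 8 − 32/3 + 8 − 4 = 4/3.
So LHS = 4/3.
∫_0^2 v(x) φ(x) dx = ∫_0^2 (2*x^3 - 5*x^2 + 2*x) dx. Term by term:
  ∫_0^2 2*x^3 dx = 8;  ∫_0^2 -5*x^2 dx = -40/3;  ∫_0^2 2*x dx = 4.
Sum: 8 − 40/3 + 4 = -4/3.
So RHS = -∫_0^2 v(x) φ(x) dx = 4/3.
LHS = RHS, so the identity holds for this test φ.
Moreover u is smooth here and v(x) = u'(x) = 1 - 2*x pointwise, so the identity holds for every test function. Hence v is the weak derivative of u.


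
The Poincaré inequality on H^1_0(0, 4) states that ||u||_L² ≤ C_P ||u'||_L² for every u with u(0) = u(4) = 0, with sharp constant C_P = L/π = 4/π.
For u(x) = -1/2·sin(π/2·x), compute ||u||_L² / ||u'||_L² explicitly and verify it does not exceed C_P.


||u||_L² / ||u'||_L² = 2/π < C_P = 4/π.

u(x) = -1/2·sin(π/2·x), so u'(x) = -π*cos(π*x/2)/4.
Writing u(x) = A·sin(kπx/L) with A = -1/2 and k = 2, use ∫_0^L sin²(kπx/L) dx = L/2 and ∫_0^L cos²(kπx/L) dx = L/2.
u² = 1/4·sin²(π/2·x) and (u')² = π^2/16·cos²(π/2·x), and each of sin², cos² integrates to L/2 = 2 over (0, 4).
∫_0^4 u² dx = 1/2, so ||u||_L² = sqrt(2)/2.
∫_0^4 (u')² dx = π^2/8, so ||u'||_L² = sqrt(2)*π/4.
Ratio ||u||_L² / ||u'||_L² = 2/π.
Sharp Poincaré constant on H^1_0(0, 4) is C_P = L/π = 4/π, achieved by sin(π/4·x).
This is the k = 2 harmonic; the ratio L/(kπ) is strictly less than C_P = L/π, consistent with the sharp inequality ||u||_L² ≤ C_P ||u'||_L².


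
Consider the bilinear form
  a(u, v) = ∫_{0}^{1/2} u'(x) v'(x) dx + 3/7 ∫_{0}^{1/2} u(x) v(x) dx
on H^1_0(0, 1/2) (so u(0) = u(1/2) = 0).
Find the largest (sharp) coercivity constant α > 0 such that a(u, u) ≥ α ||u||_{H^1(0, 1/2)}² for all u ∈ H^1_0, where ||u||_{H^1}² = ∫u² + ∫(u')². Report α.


α = (3 + 28*π^2)/(7*(1 + 4*π^2))

Coercivity of a(·,·) on H^1_0(0, 1/2) means a(u, u) ≥ α ||u||_{H^1}² for every u ∈ H^1_0.
The interval has length L = 1/2, and Poincaré/coercivity depend only on L. Here a(u, u) = ∫(u')² + (3/7)·∫u².
Here 0 < c = 3/7 < 1. The condition a(u,u) ≥ α||u||_{H^1}² reads (1−α)∫(u')² ≥ (α−c)∫u². Any admissible α is ≤ 1 (rapidly oscillating u have ∫u²/∫(u')² → 0), and α = 1 would force 0 ≥ (1−c)∫u², impossible since c < 1; so 1−α > 0. By the sharp Poincaré inequality on H^1_0 of an interval of length L, ∫(u')² ≥ (π/L)²∫u² with equality for the first sine mode sin(π(x−x₀)/L) (x₀ the left endpoint), so the inequality holds for all u iff (1−α)(π/L)² ≥ α − c, i.e. α ≤ ((π/L)² + c)/((π/L)² + 1) = (1 + c(L/π)²)/(1 + (L/π)²). With (π/L)² = 4*π^2 and c = 3/7, the largest admissible constant is α = ((π/L)² + c)/((π/L)² + 1).
Simplifying, α = (3 + 28*π^2)/(7*(1 + 4*π^2)).


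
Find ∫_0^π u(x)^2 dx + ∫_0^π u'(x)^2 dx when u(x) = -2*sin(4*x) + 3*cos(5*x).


||u||_{H^1(0,π)}^2 = 832/3 + 151*π

u'(x) = -15*sin(5*x) - 8*cos(4*x).
Expand u² and (u')² and integrate term by term on (0, π), using: for integers n ≥ 1, ∫_0^π sin²(nx) dx = ∫_0^π cos²(nx) dx = π/2; for n ≠ n', ∫_0^π sin(nx)sin(n'x) dx = ∫_0^π cos(nx)cos(n'x) dx = 0; and by product-to-sum, ∫_0^π sin(nx)cos(n'x) dx = ½∫_0^π [sin((n+n')x) + sin((n−n')x)] dx, which is 0 when n+n' is even and 2n/(n²−n'²) when n+n' is odd (it need not vanish on (0, π)).
  u² squared terms: (-2)²·∫sin(4x)² dx = 4·π/2 = 2*π;  (3)²·∫cos(5x)² dx = 9·π/2 = 9*π/2.
  u² cross terms: 2·(-2)·(3)·∫sin(4x)·cos(5x) dx = -12·(-8/9) = 32/3.
  So ∫_0^π u² dx = 2*π + 9*π/2 + 32/3 = 32/3 + 13*π/2.
  (u')² squared terms: (-15)²·∫sin(5x)² dx = 225·π/2 = 225*π/2;  (-8)²·∫cos(4x)² dx = 64·π/2 = 32*π.
  (u')² cross terms: 2·(-15)·(-8)·∫sin(5x)·cos(4x) dx = 240·(10/9) = 800/3.
  So ∫_0^π (u')² dx = 225*π/2 + 32*π + 800/3 = 800/3 + 289*π/2.
||u||_{H^1}^2 = (32/3 + 13*π/2) + (800/3 + 289*π/2) = 832/3 + 151*π.


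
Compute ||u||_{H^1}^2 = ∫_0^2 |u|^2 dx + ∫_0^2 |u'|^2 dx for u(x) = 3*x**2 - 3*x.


||u||_{H^1}^2 = 258/5

The H^1 norm (squared) on an interval (0, L) is
  ||u||_{H^1}^2 = ∫_0^L u(x)^2 dx + ∫_0^L u'(x)^2 dx.
Compute u'(x) = 6*x - 3.
Then u(x)^2 = 9*x**4 - 18*x**3 + 9*x**2 and u'(x)^2 = 36*x**2 - 36*x + 9.
Integrate each monomial from 0 to 2 using ∫_0^2 c·x^n dx = c·2^(n+1)/(n+1):
  ∫_0^2 u(x)^2 dx = ∫_0^2 (9*x^4 - 18*x^3 + 9*x^2) dx. Term by term:
    ∫_0^2 9*x^4 dx = 288/5;  ∫_0^2 -18*x^3 dx = -72;  ∫_0^2 9*x^2 dx = 24.
  Sum: 288/5 − 72 + 24 = 48/5.
  ∫_0^2 u'(x)^2 dx = ∫_0^2 (36*x^2 - 36*x + 9) dx. Term by term:
    ∫_0^2 36*x^2 dx = 96;  ∫_0^2 -36*x dx = -72;  ∫_0^2 9 dx = 18.
  Sum: 96 − 72 + 18 = 42.
Adding: ||u||_{H^1}^2 = 48/5 + 42 = 258/5.


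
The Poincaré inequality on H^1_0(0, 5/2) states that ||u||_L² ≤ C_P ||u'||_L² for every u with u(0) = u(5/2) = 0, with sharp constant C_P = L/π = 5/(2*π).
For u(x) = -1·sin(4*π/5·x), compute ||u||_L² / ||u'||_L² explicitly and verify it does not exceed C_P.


||u||_L² / ||u'||_L² = 5/(4*π) < C_P = 5/(2*π).

u(x) = -1·sin(4*π/5·x), so u'(x) = -4*π*cos(4*π*x/5)/5.
Writing u(x) = A·sin(kπx/L) with A = -1 and k = 2, use ∫_0^L sin²(kπx/L) dx = L/2 and ∫_0^L cos²(kπx/L) dx = L/2.
u² = 1·sin²(4*π/5·x) and (u')² = 16*π^2/25·cos²(4*π/5·x), and each of sin², cos² integrates to L/2 = 5/4 over (0, 5/2).
∫_0^5/2 u² dx = 5/4, so ||u||_L² = sqrt(5)/2.
∫_0^5/2 (u')² dx = 4*π^2/5, so ||u'||_L² = 2*sqrt(5)*π/5.
Ratio ||u||_L² / ||u'||_L² = 5/(4*π).
Sharp Poincaré constant on H^1_0(0, 5/2) is C_P = L/π = 5/(2*π), achieved by sin(2*π/5·x).
This is the k = 2 harmonic; the ratio L/(kπ) is strictly less than C_P = L/π, consistent with the sharp inequality ||u||_L² ≤ C_P ||u'||_L².


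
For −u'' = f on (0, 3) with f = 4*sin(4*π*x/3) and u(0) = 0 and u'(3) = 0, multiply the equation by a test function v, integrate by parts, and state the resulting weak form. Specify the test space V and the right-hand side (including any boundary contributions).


V = {v ∈ H^1(0, 3) : v(0) = 0} (test functions vanish at x = 0 where u is specified); weak form: ∫_0^3 u'v' dx = ∫_0^3 (4*sin(4*π*x/3)) v dx for all v ∈ V.

Multiply both sides by a test function v and integrate from 0 to 3:
  ∫_0^3 −u''(x) v(x) dx = ∫_0^3 f(x) v(x) dx.
Integrate the LHS by parts once:
  ∫_0^3 −u'' v dx = −[u'(x) v(x)]_0^3 + ∫_0^3 u'(x) v'(x) dx.
Thus ∫_0^3 u'(x) v'(x) dx = ∫_0^3 f(x) v(x) dx + [u'(x) v(x)]_0^3.
Choose V so that boundary terms are either known or forced to vanish.
Mixed BC: u(0) = 0 (Dirichlet) and u'(3) = 0 (Neumann). Define V = {v ∈ H^1(0, 3) : v(0) = 0}. Then [u' v]_0^3 = u'(3)·v(3) − u'(0)·0 = 0.
Weak formulation: find u (satisfying any essential BC) such that ∫_0^3 u'(x) v'(x) dx = ∫_0^3 f v dx for all v ∈ V (Dirichlet at 0 absorbed into V; the Neumann datum at x = 3 is zero, so no boundary term remains).
Substituting f(x) = 4*sin(4*π*x/3), the right-hand side is ∫_0^3 (4*sin(4*π*x/3)) v dx.


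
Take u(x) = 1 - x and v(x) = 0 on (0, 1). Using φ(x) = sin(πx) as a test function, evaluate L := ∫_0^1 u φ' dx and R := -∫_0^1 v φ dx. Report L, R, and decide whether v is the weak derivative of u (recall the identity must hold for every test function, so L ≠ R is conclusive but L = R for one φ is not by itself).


LHS = 2/π, RHS = 0. No, v is not the weak derivative of u.

u(x) = 1 - x, classical derivative u'(x) = -1.
φ(x) = sin(πx), so φ'(x) = π*cos(π*x).
Note φ(0) = φ(1) = 0, so the boundary term u·φ vanishes.
LHS = ∫_0^1 u(x) φ'(x) dx = ∫_0^1 (-π*x*cos(π*x) + π*cos(π*x)) dx. Term by term:
  ∫_0^1 π*cos(π*x) dx = 0;  ∫_0^1 -π*x*cos(π*x) dx = 2/π.
Sum: 0 + 2/π = 2/π.
So LHS = 2/π.
∫_0^1 v(x) φ(x) dx = ∫_0^1 (0) dx. Term by term:
  ∫_0^1 0 dx = 0.
So RHS = -∫_0^1 v(x) φ(x) dx = 0.
LHS − RHS = 2/π ≠ 0, so the identity fails.
(For a valid weak derivative the identity must hold for EVERY test function, in particular this one. The failure shows v is NOT the weak derivative of u.)
Correct weak derivative would be u'(x) = -1.


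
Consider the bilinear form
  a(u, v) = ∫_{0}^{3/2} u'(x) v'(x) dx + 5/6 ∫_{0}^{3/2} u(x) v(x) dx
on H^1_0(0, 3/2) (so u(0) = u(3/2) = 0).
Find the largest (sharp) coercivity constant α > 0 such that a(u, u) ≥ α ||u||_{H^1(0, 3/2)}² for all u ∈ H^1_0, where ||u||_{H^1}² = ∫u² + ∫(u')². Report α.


α = (15 + 8*π^2)/(2*(9 + 4*π^2))

Coercivity of a(·,·) on H^1_0(0, 3/2) means a(u, u) ≥ α ||u||_{H^1}² for every u ∈ H^1_0.
The interval has length L = 3/2, and Poincaré/coercivity depend only on L. Here a(u, u) = ∫(u')² + (5/6)·∫u².
Here 0 < c = 5/6 < 1. The condition a(u,u) ≥ α||u||_{H^1}² reads (1−α)∫(u')² ≥ (α−c)∫u². Any admissible α is ≤ 1 (rapidly oscillating u have ∫u²/∫(u')² → 0), and α = 1 would force 0 ≥ (1−c)∫u², impossible since c < 1; so 1−α > 0. By the sharp Poincaré inequality on H^1_0 of an interval of length L, ∫(u')² ≥ (π/L)²∫u² with equality for the first sine mode sin(π(x−x₀)/L) (x₀ the left endpoint), so the inequality holds for all u iff (1−α)(π/L)² ≥ α − c, i.e. α ≤ ((π/L)² + c)/((π/L)² + 1) = (1 + c(L/π)²)/(1 + (L/π)²). With (π/L)² = 4*π^2/9 and c = 5/6, the largest admissible constant is α = ((π/L)² + c)/((π/L)² + 1).
Simplifying, α = (15 + 8*π^2)/(2*(9 + 4*π^2)).


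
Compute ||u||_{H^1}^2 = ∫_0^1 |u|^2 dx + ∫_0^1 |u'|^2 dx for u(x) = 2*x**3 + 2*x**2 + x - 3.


||u||_{H^1}^2 = 1308/35

The H^1 norm (squared) on an interval (0, L) is
  ||u||_{H^1}^2 = ∫_0^L u(x)^2 dx + ∫_0^L u'(x)^2 dx.
Compute u'(x) = 6*x**2 + 4*x + 1.
Then u(x)^2 = 4*x**6 + 8*x**5 + 8*x**4 - 8*x**3 - 11*x**2 - 6*x + 9 and u'(x)^2 = 36*x**4 + 48*x**3 + 28*x**2 + 8*x + 1.
Integrate each monomial from 0 to 1 using ∫_0^1 c·x^n dx = c·1^(n+1)/(n+1):
  ∫_0^1 u(x)^2 dx = ∫_0^1 (4*x^6 + 8*x^5 + 8*x^4 - 8*x^3 - 11*x^2 - 6*x + 9) dx. Term by term:
    ∫_0^1 4*x^6 dx = 4/7;  ∫_0^1 8*x^5 dx = 4/3;  ∫_0^1 8*x^4 dx = 8/5;
    ∫_0^1 -8*x^3 dx = -2;  ∫_0^1 -11*x^2 dx = -11/3;  ∫_0^1 -6*x dx = -3;
    ∫_0^1 9 dx = 9.
  Sum: 4/7 + 4/3 + 8/5 − 2 − 11/3 − 3 + 9 = 403/105.
  ∫_0^1 u'(x)^2 dx = ∫_0^1 (36*x^4 + 48*x^3 + 28*x^2 + 8*x + 1) dx. Term by term:
    ∫_0^1 36*x^4 dx = 36/5;  ∫_0^1 48*x^3 dx = 12;  ∫_0^1 28*x^2 dx = 28/3;
    ∫_0^1 8*x dx = 4;  ∫_0^1 1 dx = 1.
  Sum: 36/5 + 12 + 28/3 + 4 + 1 = 503/15.
Adding: ||u||_{H^1}^2 = 403/105 + 503/15 = 1308/35.


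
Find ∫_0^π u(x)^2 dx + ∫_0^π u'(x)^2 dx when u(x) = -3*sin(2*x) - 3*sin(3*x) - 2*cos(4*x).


||u||_{H^1(0,π)}^2 = -1224/7 + 203*π/2

u'(x) = 8*sin(4*x) - 6*cos(2*x) - 9*cos(3*x).
Expand u² and (u')² and integrate term by term on (0, π), using: for integers n ≥ 1, ∫_0^π sin²(nx) dx = ∫_0^π cos²(nx) dx = π/2; for n ≠ n', ∫_0^π sin(nx)sin(n'x) dx = ∫_0^π cos(nx)cos(n'x) dx = 0; and by product-to-sum, ∫_0^π sin(nx)cos(n'x) dx = ½∫_0^π [sin((n+n')x) + sin((n−n')x)] dx, which is 0 when n+n' is even and 2n/(n²−n'²) when n+n' is odd (it need not vanish on (0, π)).
  u² squared terms: (-3)²·∫sin(2x)² dx = 9·π/2 = 9*π/2;  (-3)²·∫sin(3x)² dx = 9·π/2 = 9*π/2;  (-2)²·∫cos(4x)² dx = 4·π/2 = 2*π.
  u² cross terms: 2·(-3)·(-3)·∫sin(2x)·sin(3x) dx = 18·(0) = 0;  2·(-3)·(-2)·∫sin(2x)·cos(4x) dx = 12·(0) = 0;  2·(-3)·(-2)·∫sin(3x)·cos(4x) dx = 12·(-6/7) = -72/7.
  So ∫_0^π u² dx = 9*π/2 + 9*π/2 + 2*π + 0 + 0 − 72/7 = -72/7 + 11*π.
  (u')² squared terms: (-9)²·∫cos(3x)² dx = 81·π/2 = 81*π/2;  (-6)²·∫cos(2x)² dx = 36·π/2 = 18*π;  (8)²·∫sin(4x)² dx = 64·π/2 = 32*π.
  (u')² cross terms: 2·(-9)·(-6)·∫cos(3x)·cos(2x) dx = 108·(0) = 0;  2·(-9)·(8)·∫cos(3x)·sin(4x) dx = -144·(8/7) = -1152/7;  2·(-6)·(8)·∫cos(2x)·sin(4x) dx = -96·(0) = 0.
  So ∫_0^π (u')² dx = 81*π/2 + 18*π + 32*π + 0 − 1152/7 + 0 = -1152/7 + 181*π/2.
||u||_{H^1}^2 = (-72/7 + 11*π) + (-1152/7 + 181*π/2) = -1224/7 + 203*π/2.


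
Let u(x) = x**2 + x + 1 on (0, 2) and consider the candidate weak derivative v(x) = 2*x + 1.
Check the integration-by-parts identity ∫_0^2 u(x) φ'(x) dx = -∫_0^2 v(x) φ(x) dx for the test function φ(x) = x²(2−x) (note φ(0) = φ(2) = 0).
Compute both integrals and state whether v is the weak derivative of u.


LHS = -68/15, RHS = -68/15. Yes, v = u' weakly.

u(x) = x**2 + x + 1, classical derivative u'(x) = 2*x + 1.
φ(x) = x²(2−x), so φ'(x) = x*(4 - 3*x).
Note φ(0) = φ(2) = 0, so the boundary term u·φ vanishes.
LHS = ∫_0^2 u(x) φ'(x) dx = ∫_0^2 (-3*x^4 + x^3 + x^2 + 4*x) dx. Term by term:
  ∫_0^2 -3*x^4 dx = -96/5;  ∫_0^2 x^3 dx = 4;  ∫_0^2 x^2 dx = 8/3;
  ∫_0^2 4*x dx = 8.
Sum: -96/5 + 4 + 8/3 + 8 = -68/15.
So LHS = -68/15.
∫_0^2 v(x) φ(x) dx = ∫_0^2 (-2*x^4 + 3*x^3 + 2*x^2) dx. Term by term:
  ∫_0^2 -2*x^4 dx = -64/5;  ∫_0^2 3*x^3 dx = 12;  ∫_0^2 2*x^2 dx = 16/3.
Sum: -64/5 + 12 + 16/3 = 68/15.
So RHS = -∫_0^2 v(x) φ(x) dx = -68/15.
LHS = RHS, so the identity holds for this test φ.
Moreover u is smooth here and v(x) = u'(x) = 2*x + 1 pointwise, so the identity holds for every test function. Hence v is the weak derivative of u.


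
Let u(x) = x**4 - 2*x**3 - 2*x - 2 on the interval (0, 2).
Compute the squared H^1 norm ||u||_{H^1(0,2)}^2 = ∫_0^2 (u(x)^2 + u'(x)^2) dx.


||u||_{H^1}^2 = 4448/63

The H^1 norm (squared) on an interval (0, L) is
  ||u||_{H^1}^2 = ∫_0^L u(x)^2 dx + ∫_0^L u'(x)^2 dx.
Compute u'(x) = 4*x**3 - 6*x**2 - 2.
Then u(x)^2 = x**8 - 4*x**7 + 4*x**6 - 4*x**5 + 4*x**4 + 8*x**3 + 4*x**2 + 8*x + 4 and u'(x)^2 = 16*x**6 - 48*x**5 + 36*x**4 - 16*x**3 + 24*x**2 + 4.
Integrate each monomial from 0 to 2 using ∫_0^2 c·x^n dx = c·2^(n+1)/(n+1):
  ∫_0^2 u(x)^2 dx = ∫_0^2 (x^8 - 4*x^7 + 4*x^6 - 4*x^5 + 4*x^4 + 8*x^3 + 4*x^2 + 8*x + 4) dx. Term by term:
    ∫_0^2 x^8 dx = 512/9;  ∫_0^2 -4*x^7 dx = -128;  ∫_0^2 4*x^6 dx = 512/7;
    ∫_0^2 -4*x^5 dx = -128/3;  ∫_0^2 4*x^4 dx = 128/5;  ∫_0^2 8*x^3 dx = 32;
    ∫_0^2 4*x^2 dx = 32/3;  ∫_0^2 8*x dx = 16;  ∫_0^2 4 dx = 8.
  Sum: 512/9 − 128 + 512/7 − 128/3 + 128/5 + 32 + 32/3 + 16 + 8 = 16264/315.
  ∫_0^2 u'(x)^2 dx = ∫_0^2 (16*x^6 - 48*x^5 + 36*x^4 - 16*x^3 + 24*x^2 + 4) dx. Term by term:
    ∫_0^2 16*x^6 dx = 2048/7;  ∫_0^2 -48*x^5 dx = -512;  ∫_0^2 36*x^4 dx = 1152/5;
    ∫_0^2 -16*x^3 dx = -64;  ∫_0^2 24*x^2 dx = 64;  ∫_0^2 4 dx = 8.
  Sum: 2048/7 − 512 + 1152/5 − 64 + 64 + 8 = 664/35.
Adding: ||u||_{H^1}^2 = 16264/315 + 664/35 = 4448/63.


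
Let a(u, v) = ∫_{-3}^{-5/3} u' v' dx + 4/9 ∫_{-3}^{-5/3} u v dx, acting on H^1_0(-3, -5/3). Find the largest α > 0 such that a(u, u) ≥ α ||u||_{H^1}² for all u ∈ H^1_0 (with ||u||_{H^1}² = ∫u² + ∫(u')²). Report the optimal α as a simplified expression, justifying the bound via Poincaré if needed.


α = (64 + 81*π^2)/(9*(16 + 9*π^2))

Coercivity of a(·,·) on H^1_0(-3, -5/3) means a(u, u) ≥ α ||u||_{H^1}² for every u ∈ H^1_0.
The interval has length L = 4/3, and Poincaré/coercivity depend only on L. Here a(u, u) = ∫(u')² + (4/9)·∫u².
Here 0 < c = 4/9 < 1. The condition a(u,u) ≥ α||u||_{H^1}² reads (1−α)∫(u')² ≥ (α−c)∫u². Any admissible α is ≤ 1 (rapidly oscillating u have ∫u²/∫(u')² → 0), and α = 1 would force 0 ≥ (1−c)∫u², impossible since c < 1; so 1−α > 0. By the sharp Poincaré inequality on H^1_0 of an interval of length L, ∫(u')² ≥ (π/L)²∫u² with equality for the first sine mode sin(π(x−x₀)/L) (x₀ the left endpoint), so the inequality holds for all u iff (1−α)(π/L)² ≥ α − c, i.e. α ≤ ((π/L)² + c)/((π/L)² + 1) = (1 + c(L/π)²)/(1 + (L/π)²). With (π/L)² = 9*π^2/16 and c = 4/9, the largest admissible constant is α = ((π/L)² + c)/((π/L)² + 1).
Simplifying, α = (64 + 81*π^2)/(9*(16 + 9*π^2)).


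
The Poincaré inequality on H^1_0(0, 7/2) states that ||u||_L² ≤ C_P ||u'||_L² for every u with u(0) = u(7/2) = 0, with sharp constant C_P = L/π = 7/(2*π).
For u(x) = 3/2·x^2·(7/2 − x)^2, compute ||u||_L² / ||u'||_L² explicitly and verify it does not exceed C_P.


||u||_L² / ||u'||_L² = 7*sqrt(3)/12 < C_P = 7/(2*π).

u(x) = 3/2·x^2·(7/2 − x)^2, so u'(x) = 3*x*(2*x - 7)*(4*x - 7)/4.
u(x) = 3/2·x^2·(7/2 − x)^2 vanishes at x = 0 and x = 7/2, so u ∈ H^1_0(0, 7/2). Differentiate via the product rule and integrate the resulting polynomials term by term.
  ∫_0^7/2 u² dx = ∫_0^7/2 (9*x^8/4 - 63*x^7/2 + 1323*x^6/8 - 3087*x^5/8 + 21609*x^4/64) dx. Term by term:
    ∫_0^7/2 9*x^8/4 dx = 40353607/2048;  ∫_0^7/2 -63*x^7/2 dx = -363182463/4096;  ∫_0^7/2 1323*x^6/8 dx = 155649627/1024;
    ∫_0^7/2 -3087*x^5/8 dx = -121060821/1024;  ∫_0^7/2 21609*x^4/64 dx = 363182463/10240.
  Sum: 40353607/2048 − 363182463/4096 + 155649627/1024 − 121060821/1024 + 363182463/10240 = 5764801/20480.
  ∫_0^7/2 (u')² dx = ∫_0^7/2 (36*x^6 - 378*x^5 + 5733*x^4/4 - 9261*x^3/4 + 21609*x^2/16) dx. Term by term:
    ∫_0^7/2 36*x^6 dx = 1058841/32;  ∫_0^7/2 -378*x^5 dx = -7411887/64;  ∫_0^7/2 5733*x^4/4 dx = 96354531/640;
    ∫_0^7/2 -9261*x^3/4 dx = -22235661/256;  ∫_0^7/2 21609*x^2/16 dx = 2470629/128.
  Sum: 1058841/32 − 7411887/64 + 96354531/640 − 22235661/256 + 2470629/128 = 352947/1280.
∫_0^7/2 u² dx = 5764801/20480, so ||u||_L² = 2401*sqrt(5)/320.
∫_0^7/2 (u')² dx = 352947/1280, so ||u'||_L² = 343*sqrt(15)/80.
Ratio ||u||_L² / ||u'||_L² = 7*sqrt(3)/12.
Sharp Poincaré constant on H^1_0(0, 7/2) is C_P = L/π = 7/(2*π), achieved by sin(2*π/7·x).
A polynomial bump cannot attain the sharp Poincaré constant (only the first sine eigenfunction does), so the ratio is strictly less than C_P, consistent with ||u||_L² ≤ C_P ||u'||_L².


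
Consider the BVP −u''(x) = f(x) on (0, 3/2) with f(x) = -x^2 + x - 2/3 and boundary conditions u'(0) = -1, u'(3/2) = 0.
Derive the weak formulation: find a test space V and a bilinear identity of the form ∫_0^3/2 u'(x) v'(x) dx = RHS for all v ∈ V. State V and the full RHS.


V = H^1(0, 3/2) (v unrestricted at boundary; u is determined up to an additive constant); weak form: ∫_0^3/2 u'v' dx = ∫_0^3/2 (-x^2 + x - 2/3) v dx + v(0) for all v ∈ V.

Multiply both sides by a test function v and integrate from 0 to 3/2:
  ∫_0^3/2 −u''(x) v(x) dx = ∫_0^3/2 f(x) v(x) dx.
Integrate the LHS by parts once:
  ∫_0^3/2 −u'' v dx = −[u'(x) v(x)]_0^3/2 + ∫_0^3/2 u'(x) v'(x) dx.
Thus ∫_0^3/2 u'(x) v'(x) dx = ∫_0^3/2 f(x) v(x) dx + [u'(x) v(x)]_0^3/2.
Choose V so that boundary terms are either known or forced to vanish.
u has inhomogeneous Neumann u'(0) = -1, u'(3/2) = 0. [u' v]_0^3/2 = (0)·v(3/2) − (-1)·v(0) = v(0). Take V = H^1(0, 3/2); boundary term becomes part of RHS.
Weak formulation: find u (satisfying any essential BC) such that ∫_0^3/2 u'(x) v'(x) dx = ∫_0^3/2 f v dx + v(0) for all v ∈ V (Neumann data are natural BCs: they enter the RHS as boundary terms).
Substituting f(x) = -x^2 + x - 2/3, the right-hand side is ∫_0^3/2 (-x^2 + x - 2/3) v dx + v(0).
Compatibility check (pure Neumann): taking v ≡ 1 ∈ V gives 0 = ∫_0^3/2 f dx + (0) − (-1), i.e. ∫_0^3/2 f dx must equal u'(0) − u'(3/2) = -1. Indeed ∫_0^3/2 (-x^2 + x - 2/3) dx = -1, so the data are compatible. The solution is then unique only up to an additive constant (fix it e.g. by requiring ∫_0^3/2 u dx = 0).


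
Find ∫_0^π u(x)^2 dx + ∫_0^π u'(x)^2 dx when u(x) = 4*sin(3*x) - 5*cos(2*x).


||u||_{H^1(0,π)}^2 = -240 + 285*π/2

u'(x) = 10*sin(2*x) + 12*cos(3*x).
Expand u² and (u')² and integrate term by term on (0, π), using: for integers n ≥ 1, ∫_0^π sin²(nx) dx = ∫_0^π cos²(nx) dx = π/2; for n ≠ n', ∫_0^π sin(nx)sin(n'x) dx = ∫_0^π cos(nx)cos(n'x) dx = 0; and by product-to-sum, ∫_0^π sin(nx)cos(n'x) dx = ½∫_0^π [sin((n+n')x) + sin((n−n')x)] dx, which is 0 when n+n' is even and 2n/(n²−n'²) when n+n' is odd (it need not vanish on (0, π)).
  u² squared terms: (-5)²·∫cos(2x)² dx = 25·π/2 = 25*π/2;  (4)²·∫sin(3x)² dx = 16·π/2 = 8*π.
  u² cross terms: 2·(-5)·(4)·∫cos(2x)·sin(3x) dx = -40·(6/5) = -48.
  So ∫_0^π u² dx = 25*π/2 + 8*π − 48 = -48 + 41*π/2.
  (u')² squared terms: (10)²·∫sin(2x)² dx = 100·π/2 = 50*π;  (12)²·∫cos(3x)² dx = 144·π/2 = 72*π.
  (u')² cross terms: 2·(10)·(12)·∫sin(2x)·cos(3x) dx = 240·(-4/5) = -192.
  So ∫_0^π (u')² dx = 50*π + 72*π − 192 = -192 + 122*π.
||u||_{H^1}^2 = (-48 + 41*π/2) + (-192 + 122*π) = -240 + 285*π/2.


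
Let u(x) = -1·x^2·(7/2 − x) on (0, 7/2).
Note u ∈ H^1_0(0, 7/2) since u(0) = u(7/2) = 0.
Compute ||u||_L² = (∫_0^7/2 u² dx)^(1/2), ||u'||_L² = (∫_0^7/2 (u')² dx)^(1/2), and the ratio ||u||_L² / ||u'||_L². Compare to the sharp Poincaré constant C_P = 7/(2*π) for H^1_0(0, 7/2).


||u||_L² / ||u'||_L² = sqrt(14)/4 < C_P = 7/(2*π).

u(x) = -1·x^2·(7/2 − x), so u'(x) = x*(3*x - 7).
u(x) = -1·x^2·(7/2 − x) vanishes at x = 0 and x = 7/2, so u ∈ H^1_0(0, 7/2). Differentiate via the product rule and integrate the resulting polynomials term by term.
  ∫_0^7/2 u² dx = ∫_0^7/2 (x^6 - 7*x^5 + 49*x^4/4) dx. Term by term:
    ∫_0^7/2 x^6 dx = 117649/128;  ∫_0^7/2 -7*x^5 dx = -823543/384;  ∫_0^7/2 49*x^4/4 dx = 823543/640.
  Sum: 117649/128 − 823543/384 + 823543/640 = 117649/1920.
  ∫_0^7/2 (u')² dx = ∫_0^7/2 (9*x^4 - 42*x^3 + 49*x^2) dx. Term by term:
    ∫_0^7/2 9*x^4 dx = 151263/160;  ∫_0^7/2 -42*x^3 dx = -50421/32;  ∫_0^7/2 49*x^2 dx = 16807/24.
  Sum: 151263/160 − 50421/32 + 16807/24 = 16807/240.
∫_0^7/2 u² dx = 117649/1920, so ||u||_L² = 343*sqrt(30)/240.
∫_0^7/2 (u')² dx = 16807/240, so ||u'||_L² = 49*sqrt(105)/60.
Ratio ||u||_L² / ||u'||_L² = sqrt(14)/4.
Sharp Poincaré constant on H^1_0(0, 7/2) is C_P = L/π = 7/(2*π), achieved by sin(2*π/7·x).
A polynomial bump cannot attain the sharp Poincaré constant (only the first sine eigenfunction does), so the ratio is strictly less than C_P, consistent with ||u||_L² ≤ C_P ||u'||_L².


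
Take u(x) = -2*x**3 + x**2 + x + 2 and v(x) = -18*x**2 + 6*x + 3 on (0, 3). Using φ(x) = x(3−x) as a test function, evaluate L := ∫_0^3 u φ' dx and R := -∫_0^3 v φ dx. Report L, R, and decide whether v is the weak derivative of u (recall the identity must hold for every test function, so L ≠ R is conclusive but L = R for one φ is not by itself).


LHS = 549/10, RHS = 1647/10. No, v is not the weak derivative of u.

u(x) = -2*x**3 + x**2 + x + 2, classical derivative u'(x) = -6*x**2 + 2*x + 1.
φ(x) = x(3−x), so φ'(x) = 3 - 2*x.
Note φ(0) = φ(3) = 0, so the boundary term u·φ vanishes.
LHS = ∫_0^3 u(x) φ'(x) dx = ∫_0^3 (4*x^4 - 8*x^3 + x^2 - x + 6) dx. Term by term:
  ∫_0^3 4*x^4 dx = 972/5;  ∫_0^3 -8*x^3 dx = -162;  ∫_0^3 x^2 dx = 9;
  ∫_0^3 -x dx = -9/2;  ∫_0^3 6 dx = 18.
Sum: 972/5 − 162 + 9 − 9/2 + 18 = 549/10.
So LHS = 549/10.
∫_0^3 v(x) φ(x) dx = ∫_0^3 (18*x^4 - 60*x^3 + 15*x^2 + 9*x) dx. Term by term:
  ∫_0^3 18*x^4 dx = 4374/5;  ∫_0^3 -60*x^3 dx = -1215;  ∫_0^3 15*x^2 dx = 135;
  ∫_0^3 9*x dx = 81/2.
Sum: 4374/5 − 1215 + 135 + 81/2 = -1647/10.
So RHS = -∫_0^3 v(x) φ(x) dx = 1647/10.
LHS − RHS = -549/5 ≠ 0, so the identity fails.
(For a valid weak derivative the identity must hold for EVERY test function, in particular this one. The failure shows v is NOT the weak derivative of u.)
Correct weak derivative would be u'(x) = -6*x**2 + 2*x + 1.


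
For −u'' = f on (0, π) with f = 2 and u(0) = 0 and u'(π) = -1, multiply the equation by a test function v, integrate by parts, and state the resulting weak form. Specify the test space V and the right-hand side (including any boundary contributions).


V = {v ∈ H^1(0, π) : v(0) = 0} (test functions vanish at x = 0 where u is specified); weak form: ∫_0^π u'v' dx = ∫_0^π (2) v dx − v(π) for all v ∈ V.

Multiply both sides by a test function v and integrate from 0 to π:
  ∫_0^π −u''(x) v(x) dx = ∫_0^π f(x) v(x) dx.
Integrate the LHS by parts once:
  ∫_0^π −u'' v dx = −[u'(x) v(x)]_0^π + ∫_0^π u'(x) v'(x) dx.
Thus ∫_0^π u'(x) v'(x) dx = ∫_0^π f(x) v(x) dx + [u'(x) v(x)]_0^π.
Choose V so that boundary terms are either known or forced to vanish.
Mixed BC: u(0) = 0 (Dirichlet) and u'(π) = -1 (Neumann). Define V = {v ∈ H^1(0, π) : v(0) = 0}. Then [u' v]_0^π = u'(π)·v(π) − u'(0)·0 = − v(π).
Weak formulation: find u (satisfying any essential BC) such that ∫_0^π u'(x) v'(x) dx = ∫_0^π f v dx − v(π) for all v ∈ V (Dirichlet at 0 absorbed into V; Neumann datum at x = π contributes the boundary term).
Substituting f(x) = 2, the right-hand side is ∫_0^π (2) v dx − v(π).


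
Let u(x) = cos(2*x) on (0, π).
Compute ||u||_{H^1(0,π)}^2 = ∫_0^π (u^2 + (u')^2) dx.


||u||_{H^1(0,π)}^2 = 5*π/2

u'(x) = -2*sin(2*x).
Expand u² and (u')² and integrate term by term on (0, π), using: for integers n ≥ 1, ∫_0^π sin²(nx) dx = ∫_0^π cos²(nx) dx = π/2; for n ≠ n', ∫_0^π sin(nx)sin(n'x) dx = ∫_0^π cos(nx)cos(n'x) dx = 0; and by product-to-sum, ∫_0^π sin(nx)cos(n'x) dx = ½∫_0^π [sin((n+n')x) + sin((n−n')x)] dx, which is 0 when n+n' is even and 2n/(n²−n'²) when n+n' is odd (it need not vanish on (0, π)).
  u² squared terms: (1)²·∫cos(2x)² dx = 1·π/2 = π/2.
  So ∫_0^π u² dx = π/2.
  (u')² squared terms: (-2)²·∫sin(2x)² dx = 4·π/2 = 2*π.
  So ∫_0^π (u')² dx = 2*π.
||u||_{H^1}^2 = (π/2) + (2*π) = 5*π/2.


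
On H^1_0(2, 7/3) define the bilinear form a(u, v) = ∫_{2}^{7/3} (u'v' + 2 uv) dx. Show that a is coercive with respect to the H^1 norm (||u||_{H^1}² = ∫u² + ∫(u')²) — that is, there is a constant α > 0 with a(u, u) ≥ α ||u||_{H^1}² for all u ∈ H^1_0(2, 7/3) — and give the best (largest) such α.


α = 1

Coercivity of a(·,·) on H^1_0(2, 7/3) means a(u, u) ≥ α ||u||_{H^1}² for every u ∈ H^1_0.
The interval has length L = 1/3, and Poincaré/coercivity depend only on L. Here a(u, u) = ∫(u')² + (2)·∫u².
Here c = 2 ≥ 1, so a(u,u) = ∫(u')² + c∫u² ≥ ∫(u')² + ∫u² = ||u||_{H^1}², i.e. α = 1 works. No larger α is possible: a(u,u) ≥ α||u||_{H^1}² means (1−α)∫(u')² ≥ (α−c)∫u², and for the modes u_n = sin(nπ(x−x₀)/L) (x₀ the left endpoint) one has ∫u_n²/∫(u_n')² = (L/(nπ))² → 0, so a(u_n,u_n)/||u_n||_{H^1}² → 1. Hence the optimal constant is α = 1.
Therefore α = 1.


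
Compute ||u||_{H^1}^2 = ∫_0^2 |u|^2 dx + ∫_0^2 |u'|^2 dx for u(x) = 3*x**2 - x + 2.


||u||_{H^1}^2 = 2134/15

The H^1 norm (squared) on an interval (0, L) is
  ||u||_{H^1}^2 = ∫_0^L u(x)^2 dx + ∫_0^L u'(x)^2 dx.
Compute u'(x) = 6*x - 1.
Then u(x)^2 = 9*x**4 - 6*x**3 + 13*x**2 - 4*x + 4 and u'(x)^2 = 36*x**2 - 12*x + 1.
Integrate each monomial from 0 to 2 using ∫_0^2 c·x^n dx = c·2^(n+1)/(n+1):
  ∫_0^2 u(x)^2 dx = ∫_0^2 (9*x^4 - 6*x^3 + 13*x^2 - 4*x + 4) dx. Term by term:
    ∫_0^2 9*x^4 dx = 288/5;  ∫_0^2 -6*x^3 dx = -24;  ∫_0^2 13*x^2 dx = 104/3;
    ∫_0^2 -4*x dx = -8;  ∫_0^2 4 dx = 8.
  Sum: 288/5 − 24 + 104/3 − 8 + 8 = 1024/15.
  ∫_0^2 u'(x)^2 dx = ∫_0^2 (36*x^2 - 12*x + 1) dx. Term by term:
    ∫_0^2 36*x^2 dx = 96;  ∫_0^2 -12*x dx = -24;  ∫_0^2 1 dx = 2.
  Sum: 96 − 24 + 2 = 74.
Adding: ||u||_{H^1}^2 = 1024/15 + 74 = 2134/15.


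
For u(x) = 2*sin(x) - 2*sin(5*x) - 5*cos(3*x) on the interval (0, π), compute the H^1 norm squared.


||u||_{H^1(0,π)}^2 = 181*π

u'(x) = 15*sin(3*x) + 2*cos(x) - 10*cos(5*x).
Expand u² and (u')² and integrate term by term on (0, π), using: for integers n ≥ 1, ∫_0^π sin²(nx) dx = ∫_0^π cos²(nx) dx = π/2; for n ≠ n', ∫_0^π sin(nx)sin(n'x) dx = ∫_0^π cos(nx)cos(n'x) dx = 0; and by product-to-sum, ∫_0^π sin(nx)cos(n'x) dx = ½∫_0^π [sin((n+n')x) + sin((n−n')x)] dx, which is 0 when n+n' is even and 2n/(n²−n'²) when n+n' is odd (it need not vanish on (0, π)).
  u² squared terms: (-5)²·∫cos(3x)² dx = 25·π/2 = 25*π/2;  (-2)²·∫sin(5x)² dx = 4·π/2 = 2*π;  (2)²·∫sin(x)² dx = 4·π/2 = 2*π.
  u² cross terms: 2·(-5)·(-2)·∫cos(3x)·sin(5x) dx = 20·(0) = 0;  2·(-5)·(2)·∫cos(3x)·sin(x) dx = -20·(0) = 0;  2·(-2)·(2)·∫sin(5x)·sin(x) dx = -8·(0) = 0.
  So ∫_0^π u² dx = 25*π/2 + 2*π + 2*π + 0 + 0 + 0 = 33*π/2.
  (u')² squared terms: (-10)²·∫cos(5x)² dx = 100·π/2 = 50*π;  (2)²·∫cos(x)² dx = 4·π/2 = 2*π;  (15)²·∫sin(3x)² dx = 225·π/2 = 225*π/2.
  (u')² cross terms: 2·(-10)·(2)·∫cos(5x)·cos(x) dx = -40·(0) = 0;  2·(-10)·(15)·∫cos(5x)·sin(3x) dx = -300·(0) = 0;  2·(2)·(15)·∫cos(x)·sin(3x) dx = 60·(0) = 0.
  So ∫_0^π (u')² dx = 50*π + 2*π + 225*π/2 + 0 + 0 + 0 = 329*π/2.
||u||_{H^1}^2 = (33*π/2) + (329*π/2) = 181*π.


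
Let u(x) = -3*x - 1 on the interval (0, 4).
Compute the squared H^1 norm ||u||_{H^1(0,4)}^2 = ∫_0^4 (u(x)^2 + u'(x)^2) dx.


||u||_{H^1}^2 = 280

The H^1 norm (squared) on an interval (0, L) is
  ||u||_{H^1}^2 = ∫_0^L u(x)^2 dx + ∫_0^L u'(x)^2 dx.
Compute u'(x) = -3.
Then u(x)^2 = 9*x**2 + 6*x + 1 and u'(x)^2 = 9.
Integrate each monomial from 0 to 4 using ∫_0^4 c·x^n dx = c·4^(n+1)/(n+1):
  ∫_0^4 u(x)^2 dx = ∫_0^4 (9*x^2 + 6*x + 1) dx. Term by term:
    ∫_0^4 9*x^2 dx = 192;  ∫_0^4 6*x dx = 48;  ∫_0^4 1 dx = 4.
  Sum: 192 + 48 + 4 = 244.
  ∫_0^4 u'(x)^2 dx = ∫_0^4 (9) dx. Term by term:
    ∫_0^4 9 dx = 36.
Adding: ||u||_{H^1}^2 = 244 + 36 = 280.


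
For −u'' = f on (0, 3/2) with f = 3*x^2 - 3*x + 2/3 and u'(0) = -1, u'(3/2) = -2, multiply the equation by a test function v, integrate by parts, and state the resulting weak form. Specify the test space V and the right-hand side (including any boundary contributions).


V = H^1(0, 3/2) (v unrestricted at boundary; u is determined up to an additive constant); weak form: ∫_0^3/2 u'v' dx = ∫_0^3/2 (3*x^2 - 3*x + 2/3) v dx − 2·v(3/2) + v(0) for all v ∈ V.

Multiply both sides by a test function v and integrate from 0 to 3/2:
  ∫_0^3/2 −u''(x) v(x) dx = ∫_0^3/2 f(x) v(x) dx.
Integrate the LHS by parts once:
  ∫_0^3/2 −u'' v dx = −[u'(x) v(x)]_0^3/2 + ∫_0^3/2 u'(x) v'(x) dx.
Thus ∫_0^3/2 u'(x) v'(x) dx = ∫_0^3/2 f(x) v(x) dx + [u'(x) v(x)]_0^3/2.
Choose V so that boundary terms are either known or forced to vanish.
u has inhomogeneous Neumann u'(0) = -1, u'(3/2) = -2. [u' v]_0^3/2 = (-2)·v(3/2) − (-1)·v(0) = − 2·v(3/2) + v(0). Take V = H^1(0, 3/2); boundary term becomes part of RHS.
Weak formulation: find u (satisfying any essential BC) such that ∫_0^3/2 u'(x) v'(x) dx = ∫_0^3/2 f v dx − 2·v(3/2) + v(0) for all v ∈ V (Neumann data are natural BCs: they enter the RHS as boundary terms).
Substituting f(x) = 3*x^2 - 3*x + 2/3, the right-hand side is ∫_0^3/2 (3*x^2 - 3*x + 2/3) v dx − 2·v(3/2) + v(0).
Compatibility check (pure Neumann): taking v ≡ 1 ∈ V gives 0 = ∫_0^3/2 f dx + (-2) − (-1), i.e. ∫_0^3/2 f dx must equal u'(0) − u'(3/2) = 1. Indeed ∫_0^3/2 (3*x^2 - 3*x + 2/3) dx = 1, so the data are compatible. The solution is then unique only up to an additive constant (fix it e.g. by requiring ∫_0^3/2 u dx = 0).


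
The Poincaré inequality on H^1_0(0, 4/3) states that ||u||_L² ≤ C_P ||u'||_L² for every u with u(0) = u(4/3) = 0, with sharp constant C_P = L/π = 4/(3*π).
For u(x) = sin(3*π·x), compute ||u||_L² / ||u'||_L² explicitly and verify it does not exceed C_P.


||u||_L² / ||u'||_L² = 1/(3*π) < C_P = 4/(3*π).

u(x) = sin(3*π·x), so u'(x) = 3*π*cos(3*π*x).
Writing u(x) = A·sin(kπx/L) with A = 1 and k = 4, use ∫_0^L sin²(kπx/L) dx = L/2 and ∫_0^L cos²(kπx/L) dx = L/2.
u² = 1·sin²(3*π·x) and (u')² = 9*π^2·cos²(3*π·x), and each of sin², cos² integrates to L/2 = 2/3 over (0, 4/3).
∫_0^4/3 u² dx = 2/3, so ||u||_L² = sqrt(6)/3.
∫_0^4/3 (u')² dx = 6*π^2, so ||u'||_L² = sqrt(6)*π.
Ratio ||u||_L² / ||u'||_L² = 1/(3*π).
Sharp Poincaré constant on H^1_0(0, 4/3) is C_P = L/π = 4/(3*π), achieved by sin(3*π/4·x).
This is the k = 4 harmonic; the ratio L/(kπ) is strictly less than C_P = L/π, consistent with the sharp inequality ||u||_L² ≤ C_P ||u'||_L².


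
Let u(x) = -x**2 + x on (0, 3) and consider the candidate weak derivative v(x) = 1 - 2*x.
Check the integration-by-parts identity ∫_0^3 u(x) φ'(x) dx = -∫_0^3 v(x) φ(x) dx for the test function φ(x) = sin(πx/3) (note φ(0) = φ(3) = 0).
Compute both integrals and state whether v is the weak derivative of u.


LHS = 12/π, RHS = 12/π. Yes, v = u' weakly.

u(x) = -x**2 + x, classical derivative u'(x) = 1 - 2*x.
φ(x) = sin(πx/3), so φ'(x) = π*cos(π*x/3)/3.
Note φ(0) = φ(3) = 0, so the boundary term u·φ vanishes.
LHS = ∫_0^3 u(x) φ'(x) dx = ∫_0^3 (-π*x^2*cos(π*x/3)/3 + π*x*cos(π*x/3)/3) dx. Term by term:
  ∫_0^3 -π*x^2*cos(π*x/3)/3 dx = 18/π;  ∫_0^3 π*x*cos(π*x/3)/3 dx = -6/π.
Sum: 18/π − 6/π = 12/π.
So LHS = 12/π.
∫_0^3 v(x) φ(x) dx = ∫_0^3 (-2*x*sin(π*x/3) + sin(π*x/3)) dx. Term by term:
  ∫_0^3 -2*x*sin(π*x/3) dx = -18/π;  ∫_0^3 sin(π*x/3) dx = 6/π.
Sum: -18/π + 6/π = -12/π.
So RHS = -∫_0^3 v(x) φ(x) dx = 12/π.
LHS = RHS, so the identity holds for this test φ.
Moreover u is smooth here and v(x) = u'(x) = 1 - 2*x pointwise, so the identity holds for every test function. Hence v is the weak derivative of u.


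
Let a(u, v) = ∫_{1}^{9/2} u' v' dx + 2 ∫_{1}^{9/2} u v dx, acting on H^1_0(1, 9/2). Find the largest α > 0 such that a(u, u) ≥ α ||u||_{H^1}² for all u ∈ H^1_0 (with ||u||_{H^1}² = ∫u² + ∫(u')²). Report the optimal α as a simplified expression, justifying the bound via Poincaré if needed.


α = 1

Coercivity of a(·,·) on H^1_0(1, 9/2) means a(u, u) ≥ α ||u||_{H^1}² for every u ∈ H^1_0.
The interval has length L = 7/2, and Poincaré/coercivity depend only on L. Here a(u, u) = ∫(u')² + (2)·∫u².
Here c = 2 ≥ 1, so a(u,u) = ∫(u')² + c∫u² ≥ ∫(u')² + ∫u² = ||u||_{H^1}², i.e. α = 1 works. No larger α is possible: a(u,u) ≥ α||u||_{H^1}² means (1−α)∫(u')² ≥ (α−c)∫u², and for the modes u_n = sin(nπ(x−x₀)/L) (x₀ the left endpoint) one has ∫u_n²/∫(u_n')² = (L/(nπ))² → 0, so a(u_n,u_n)/||u_n||_{H^1}² → 1. Hence the optimal constant is α = 1.
Therefore α = 1.


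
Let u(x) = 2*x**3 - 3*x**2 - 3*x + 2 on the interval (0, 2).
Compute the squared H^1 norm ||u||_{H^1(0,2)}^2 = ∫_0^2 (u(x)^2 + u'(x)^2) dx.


||u||_{H^1}^2 = 1342/35

The H^1 norm (squared) on an interval (0, L) is
  ||u||_{H^1}^2 = ∫_0^L u(x)^2 dx + ∫_0^L u'(x)^2 dx.
Compute u'(x) = 6*x**2 - 6*x - 3.
Then u(x)^2 = 4*x**6 - 12*x**5 - 3*x**4 + 26*x**3 - 3*x**2 - 12*x + 4 and u'(x)^2 = 36*x**4 - 72*x**3 + 36*x + 9.
Integrate each monomial from 0 to 2 using ∫_0^2 c·x^n dx = c·2^(n+1)/(n+1):
  ∫_0^2 u(x)^2 dx = ∫_0^2 (4*x^6 - 12*x^5 - 3*x^4 + 26*x^3 - 3*x^2 - 12*x + 4) dx. Term by term:
    ∫_0^2 4*x^6 dx = 512/7;  ∫_0^2 -12*x^5 dx = -128;  ∫_0^2 -3*x^4 dx = -96/5;
    ∫_0^2 26*x^3 dx = 104;  ∫_0^2 -3*x^2 dx = -8;  ∫_0^2 -12*x dx = -24;
    ∫_0^2 4 dx = 8.
  Sum: 512/7 − 128 − 96/5 + 104 − 8 − 24 + 8 = 208/35.
  ∫_0^2 u'(x)^2 dx = ∫_0^2 (36*x^4 - 72*x^3 + 36*x + 9) dx. Term by term:
    ∫_0^2 36*x^4 dx = 1152/5;  ∫_0^2 -72*x^3 dx = -288;  ∫_0^2 36*x dx = 72;
    ∫_0^2 9 dx = 18.
  Sum: 1152/5 − 288 + 72 + 18 = 162/5.
Adding: ||u||_{H^1}^2 = 208/35 + 162/5 = 1342/35.


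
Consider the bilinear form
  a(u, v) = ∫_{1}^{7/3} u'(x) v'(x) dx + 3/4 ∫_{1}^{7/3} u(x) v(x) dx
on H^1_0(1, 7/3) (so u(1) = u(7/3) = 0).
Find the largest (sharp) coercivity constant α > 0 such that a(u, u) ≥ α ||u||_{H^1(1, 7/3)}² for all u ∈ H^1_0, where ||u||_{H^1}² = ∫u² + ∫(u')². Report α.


α = 3*(4 + 3*π^2)/(16 + 9*π^2)

Coercivity of a(·,·) on H^1_0(1, 7/3) means a(u, u) ≥ α ||u||_{H^1}² for every u ∈ H^1_0.
The interval has length L = 4/3, and Poincaré/coercivity depend only on L. Here a(u, u) = ∫(u')² + (3/4)·∫u².
Here 0 < c = 3/4 < 1. The condition a(u,u) ≥ α||u||_{H^1}² reads (1−α)∫(u')² ≥ (α−c)∫u². Any admissible α is ≤ 1 (rapidly oscillating u have ∫u²/∫(u')² → 0), and α = 1 would force 0 ≥ (1−c)∫u², impossible since c < 1; so 1−α > 0. By the sharp Poincaré inequality on H^1_0 of an interval of length L, ∫(u')² ≥ (π/L)²∫u² with equality for the first sine mode sin(π(x−x₀)/L) (x₀ the left endpoint), so the inequality holds for all u iff (1−α)(π/L)² ≥ α − c, i.e. α ≤ ((π/L)² + c)/((π/L)² + 1) = (1 + c(L/π)²)/(1 + (L/π)²). With (π/L)² = 9*π^2/16 and c = 3/4, the largest admissible constant is α = ((π/L)² + c)/((π/L)² + 1).
Simplifying, α = 3*(4 + 3*π^2)/(16 + 9*π^2).


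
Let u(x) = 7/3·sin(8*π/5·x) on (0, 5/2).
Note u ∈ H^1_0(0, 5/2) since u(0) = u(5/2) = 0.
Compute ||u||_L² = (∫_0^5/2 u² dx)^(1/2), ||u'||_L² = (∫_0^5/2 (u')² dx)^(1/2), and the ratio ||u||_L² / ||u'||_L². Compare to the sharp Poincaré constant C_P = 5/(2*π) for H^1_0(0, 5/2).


||u||_L² / ||u'||_L² = 5/(8*π) < C_P = 5/(2*π).

u(x) = 7/3·sin(8*π/5·x), so u'(x) = 56*π*cos(8*π*x/5)/15.
Writing u(x) = A·sin(kπx/L) with A = 7/3 and k = 4, use ∫_0^L sin²(kπx/L) dx = L/2 and ∫_0^L cos²(kπx/L) dx = L/2.
u² = 49/9·sin²(8*π/5·x) and (u')² = 3136*π^2/225·cos²(8*π/5·x), and each of sin², cos² integrates to L/2 = 5/4 over (0, 5/2).
∫_0^5/2 u² dx = 245/36, so ||u||_L² = 7*sqrt(5)/6.
∫_0^5/2 (u')² dx = 784*π^2/45, so ||u'||_L² = 28*sqrt(5)*π/15.
Ratio ||u||_L² / ||u'||_L² = 5/(8*π).
Sharp Poincaré constant on H^1_0(0, 5/2) is C_P = L/π = 5/(2*π), achieved by sin(2*π/5·x).
This is the k = 4 harmonic; the ratio L/(kπ) is strictly less than C_P = L/π, consistent with the sharp inequality ||u||_L² ≤ C_P ||u'||_L².


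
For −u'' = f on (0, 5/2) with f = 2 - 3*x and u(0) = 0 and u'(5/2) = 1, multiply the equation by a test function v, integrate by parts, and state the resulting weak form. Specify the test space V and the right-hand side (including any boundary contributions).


V = {v ∈ H^1(0, 5/2) : v(0) = 0} (test functions vanish at x = 0 where u is specified); weak form: ∫_0^5/2 u'v' dx = ∫_0^5/2 (2 - 3*x) v dx + v(5/2) for all v ∈ V.

Multiply both sides by a test function v and integrate from 0 to 5/2:
  ∫_0^5/2 −u''(x) v(x) dx = ∫_0^5/2 f(x) v(x) dx.
Integrate the LHS by parts once:
  ∫_0^5/2 −u'' v dx = −[u'(x) v(x)]_0^5/2 + ∫_0^5/2 u'(x) v'(x) dx.
Thus ∫_0^5/2 u'(x) v'(x) dx = ∫_0^5/2 f(x) v(x) dx + [u'(x) v(x)]_0^5/2.
Choose V so that boundary terms are either known or forced to vanish.
Mixed BC: u(0) = 0 (Dirichlet) and u'(5/2) = 1 (Neumann). Define V = {v ∈ H^1(0, 5/2) : v(0) = 0}. Then [u' v]_0^5/2 = u'(5/2)·v(5/2) − u'(0)·0 = v(5/2).
Weak formulation: find u (satisfying any essential BC) such that ∫_0^5/2 u'(x) v'(x) dx = ∫_0^5/2 f v dx + v(5/2) for all v ∈ V (Dirichlet at 0 absorbed into V; Neumann datum at x = 5/2 contributes the boundary term).
Substituting f(x) = 2 - 3*x, the right-hand side is ∫_0^5/2 (2 - 3*x) v dx + v(5/2).
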